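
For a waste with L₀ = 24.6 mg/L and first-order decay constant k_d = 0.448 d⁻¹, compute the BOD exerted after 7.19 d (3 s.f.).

y ≈ 23.6 mg/L

y_t = L₀(1 − e^(−k_d t)) = 24.6 × (1 − e^(−0.448×7.19))
= 24.6 × (1 − 0.03991) = 24.6 × 0.9601 = 23.62 mg/L.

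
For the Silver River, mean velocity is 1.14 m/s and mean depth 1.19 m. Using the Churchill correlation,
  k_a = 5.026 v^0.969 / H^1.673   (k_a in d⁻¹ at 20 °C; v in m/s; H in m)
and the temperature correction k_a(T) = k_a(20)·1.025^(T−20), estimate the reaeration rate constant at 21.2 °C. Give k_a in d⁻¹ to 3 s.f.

k_a ≈ 4.39 d⁻¹

k_a(20) = 5.026 × 1.14^0.969 / 1.19^1.673 = 5.026 × 1.135 / 1.338 = 4.266 d⁻¹.
k_a(21.2) = 4.266 × 1.025^(21.2−20) = 4.266 × 1.030 = 4.394 d⁻¹.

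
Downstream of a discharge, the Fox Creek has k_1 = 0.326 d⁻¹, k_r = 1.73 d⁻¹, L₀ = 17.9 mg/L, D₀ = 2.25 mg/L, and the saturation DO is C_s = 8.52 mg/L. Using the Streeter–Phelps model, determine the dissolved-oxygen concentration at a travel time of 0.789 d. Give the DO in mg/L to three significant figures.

DO ≈ 5.79 mg/L

k_1 L₀/(k_r−k_1) = 0.326×17.9/(1.73−0.326) = 5.835/1.404 = 4.156 mg/L.
e^(−k_1 t) = e^(−0.326×0.7890) = 0.7732; e^(−k_r t) = e^(−1.73×0.7890) = 0.2554.
D = 4.156 × (0.7732 − 0.2554) + 2.25 × 0.2554 = 2.152 + 0.5746 = 2.727 mg/L.
DO = C_s − D = 8.52 − 2.727 = 5.793 mg/L.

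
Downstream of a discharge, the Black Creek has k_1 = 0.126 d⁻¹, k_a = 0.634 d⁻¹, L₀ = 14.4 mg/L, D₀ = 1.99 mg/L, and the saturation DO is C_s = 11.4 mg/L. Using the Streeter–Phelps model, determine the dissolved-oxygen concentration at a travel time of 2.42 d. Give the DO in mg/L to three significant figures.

DO ≈ 9.11 mg/L

k_1 L₀/(k_a−k_1) = 0.126×14.4/(0.634−0.126) = 1.814/0.5080 = 3.572 mg/L.
e^(−k_1 t) = e^(−0.126×2.420) = 0.7372; e^(−k_a t) = e^(−0.634×2.420) = 0.2156.
D = 3.572 × (0.7372 − 0.2156) + 1.99 × 0.2156 = 1.863 + 0.4291 = 2.292 mg/L.
DO = C_s − D = 11.4 − 2.292 = 9.108 mg/L.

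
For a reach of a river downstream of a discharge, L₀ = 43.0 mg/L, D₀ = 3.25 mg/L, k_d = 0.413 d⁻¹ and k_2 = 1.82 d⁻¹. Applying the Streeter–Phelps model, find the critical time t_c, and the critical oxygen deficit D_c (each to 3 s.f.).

t_c ≈ 0.843 d; D_c ≈ 6.89 mg/L

t_c = [1/(k_2−k_d)] ln[(k_2/k_d)(1 − D₀(k_2−k_d)/(k_d L₀))]
= [1/(1.82−0.413)] ln[(1.82/0.413)(1 − 3.25×1.407/(0.413×43.0))]
= (1/1.407) ln[4.407 × 0.7425] = 0.7107 × ln(3.272) = 0.7107 × 1.185 = 0.8425 d.
D_c = (k_d/k_2) L₀ e^(−k_d t_c) = (0.413/1.82) × 43.0 × e^(−0.413×0.8425) = 0.2269 × 43.0 × 0.7061 = 6.890 mg/L.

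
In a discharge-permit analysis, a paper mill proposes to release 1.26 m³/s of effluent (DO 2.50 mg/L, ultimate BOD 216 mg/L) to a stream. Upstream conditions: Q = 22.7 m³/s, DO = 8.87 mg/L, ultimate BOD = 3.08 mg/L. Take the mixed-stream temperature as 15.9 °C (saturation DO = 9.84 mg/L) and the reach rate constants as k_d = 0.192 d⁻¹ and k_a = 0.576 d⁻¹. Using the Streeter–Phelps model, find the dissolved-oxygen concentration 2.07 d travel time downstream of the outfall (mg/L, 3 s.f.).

Mixed DO = (22.7×8.87 + 1.26×2.50)/(22.7+1.26) = 204.5/23.96 = 8.535 mg/L.
Mixed L₀ = (22.7×3.08 + 1.26×216)/(23.96) = 342.1/23.96 = 14.28 mg/L.
Initial deficit D₀ = C_s − DO₀ = 9.84 − 8.535 = 1.305 mg/L.
D(2.07) = [0.192×14.28/(0.576−0.192)](e^(−0.192×2.07) − e^(−0.576×2.07)) + 1.305 e^(−0.576×2.07)
= 7.138 × (0.6720 − 0.3035) + 1.305 × 0.3035 = 3.027 mg/L.
DO = 9.84 − 3.027 = 6.813 mg/L.

DO ≈ 6.81 mg/L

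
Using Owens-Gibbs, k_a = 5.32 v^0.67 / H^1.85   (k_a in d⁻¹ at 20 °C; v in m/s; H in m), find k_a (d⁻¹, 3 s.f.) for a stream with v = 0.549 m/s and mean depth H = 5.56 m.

k_a = 5.32 × 0.549^0.67 / 5.56^1.85 = 5.32 × 0.6691 / 23.90 = 0.1489 d⁻¹.

k_a ≈ 0.149 d⁻¹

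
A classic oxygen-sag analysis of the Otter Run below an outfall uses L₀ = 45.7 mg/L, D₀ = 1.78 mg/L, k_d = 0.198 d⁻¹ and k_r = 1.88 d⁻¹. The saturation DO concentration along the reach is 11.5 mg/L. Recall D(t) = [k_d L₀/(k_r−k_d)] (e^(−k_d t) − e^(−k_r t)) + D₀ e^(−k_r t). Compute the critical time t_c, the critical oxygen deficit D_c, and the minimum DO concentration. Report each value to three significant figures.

At the critical point dD/dt = 0, so k_d L₀ e^(−k_d t) = k_r D. Substituting D(t) from the Streeter–Phelps equation and solving for t gives
t_c = ln[(k_r/k_d)(1 − D₀(k_r−k_d)/(k_d L₀))] / (k_r−k_d).
Here k_r−k_d = 1.682 d⁻¹ and 1 − D₀(k_r−k_d)/(k_d L₀) = 1 − 1.78×1.682/(0.198×45.7) = 0.6691, so
t_c = ln(9.495 × 0.6691) / 1.682 = 1.849 / 1.682 = 1.099 d.
L(t_c) = L₀ e^(−k_d t_c) = 45.7 × 0.8044 = 36.76 mg/L, and at the critical point k_r D_c = k_d L, so D_c = (0.198/1.88) × 36.76 = 3.872 mg/L.
Minimum DO = C_s − D_c = 11.5 − 3.872 = 7.628 mg/L.

t_c ≈ 1.10 d; D_c ≈ 3.87 mg/L; min DO ≈ 7.63 mg/L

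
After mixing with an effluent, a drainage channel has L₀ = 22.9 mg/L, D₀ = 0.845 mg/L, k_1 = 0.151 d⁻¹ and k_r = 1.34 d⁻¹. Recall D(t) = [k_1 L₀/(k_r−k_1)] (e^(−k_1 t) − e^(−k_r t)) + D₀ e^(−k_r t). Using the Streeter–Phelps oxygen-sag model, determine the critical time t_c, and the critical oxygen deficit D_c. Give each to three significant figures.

t_c ≈ 1.55 d; D_c ≈ 2.04 mg/L

At the critical point dD/dt = 0, so k_1 L₀ e^(−k_1 t) = k_r D. Substituting D(t) from the Streeter–Phelps equation and solving for t gives
t_c = ln[(k_r/k_1)(1 − D₀(k_r−k_1)/(k_1 L₀))] / (k_r−k_1).
Here k_r−k_1 = 1.189 d⁻¹ and 1 − D₀(k_r−k_1)/(k_1 L₀) = 1 − 0.845×1.189/(0.151×22.9) = 0.7094, so
t_c = ln(8.874 × 0.7094) / 1.189 = 1.840 / 1.189 = 1.547 d.
L(t_c) = L₀ e^(−k_1 t_c) = 22.9 × 0.7916 = 18.13 mg/L, and at the critical point k_r D_c = k_1 L, so D_c = (0.151/1.34) × 18.13 = 2.043 mg/L.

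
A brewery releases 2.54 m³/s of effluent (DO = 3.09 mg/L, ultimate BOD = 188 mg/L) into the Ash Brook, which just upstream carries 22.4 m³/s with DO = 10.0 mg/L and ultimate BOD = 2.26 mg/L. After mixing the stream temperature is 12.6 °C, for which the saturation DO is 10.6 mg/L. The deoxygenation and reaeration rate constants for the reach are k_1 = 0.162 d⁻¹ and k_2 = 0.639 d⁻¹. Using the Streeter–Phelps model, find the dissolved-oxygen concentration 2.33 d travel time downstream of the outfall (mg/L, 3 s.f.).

DO ≈ 7.00 mg/L

Mixed DO = (22.4×10.0 + 2.54×3.09)/(22.4+2.54) = 231.8/24.94 = 9.296 mg/L.
Mixed L₀ = (22.4×2.26 + 2.54×188)/(24.94) = 528.1/24.94 = 21.18 mg/L.
Initial deficit D₀ = C_s − DO₀ = 10.6 − 9.296 = 1.304 mg/L.
D(2.33) = [0.162×21.18/(0.639−0.162)](e^(−0.162×2.33) − e^(−0.639×2.33)) + 1.304 e^(−0.639×2.33)
= 7.192 × (0.6856 − 0.2256) + 1.304 × 0.2256 = 3.602 mg/L.
DO = 10.6 − 3.602 = 6.998 mg/L.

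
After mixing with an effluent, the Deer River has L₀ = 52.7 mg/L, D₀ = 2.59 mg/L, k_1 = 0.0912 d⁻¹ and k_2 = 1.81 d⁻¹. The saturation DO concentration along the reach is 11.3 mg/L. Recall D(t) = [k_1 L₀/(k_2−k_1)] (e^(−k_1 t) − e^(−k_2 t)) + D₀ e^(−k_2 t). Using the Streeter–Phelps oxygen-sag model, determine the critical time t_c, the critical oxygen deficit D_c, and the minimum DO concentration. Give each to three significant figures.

t_c ≈ 0.222 d; D_c ≈ 2.60 mg/L; min DO ≈ 8.70 mg/L

With k_2/k_1 = 19.85 and 1 − D₀(k_2−k_1)/(k_1 L₀) = 0.07377,
t_c = ln(19.85 × 0.07377) / (1.81 − 0.0912) = ln(1.464) / 1.719 = 0.3812/1.719 = 0.2218 d.
D_c = (k_1/k_2) L₀ e^(−k_1 t_c) = (0.0912/1.81) × 52.7 × e^(−0.0912×0.2218) = 0.05039 × 52.7 × 0.9800 = 2.602 mg/L.
Minimum DO = C_s − D_c = 11.3 − 2.602 = 8.698 mg/L.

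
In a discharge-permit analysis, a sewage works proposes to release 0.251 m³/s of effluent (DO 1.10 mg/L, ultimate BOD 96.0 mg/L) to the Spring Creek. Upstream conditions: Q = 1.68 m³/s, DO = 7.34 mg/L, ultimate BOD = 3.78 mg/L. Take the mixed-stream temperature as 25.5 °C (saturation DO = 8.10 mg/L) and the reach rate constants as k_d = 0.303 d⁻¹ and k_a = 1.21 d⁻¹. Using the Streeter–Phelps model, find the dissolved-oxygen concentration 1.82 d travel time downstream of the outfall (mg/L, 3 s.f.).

Mixed DO = (1.68×7.34 + 0.251×1.10)/(1.68+0.251) = 12.61/1.931 = 6.529 mg/L.
Mixed L₀ = (1.68×3.78 + 0.251×96.0)/(1.931) = 30.45/1.931 = 15.77 mg/L.
Initial deficit D₀ = C_s − DO₀ = 8.10 − 6.529 = 1.571 mg/L.
D(1.82) = [0.303×15.77/(1.21−0.303)](e^(−0.303×1.82) − e^(−1.21×1.82)) + 1.571 e^(−1.21×1.82)
= 5.267 × (0.5761 − 0.1106) + 1.571 × 0.1106 = 2.626 mg/L.
DO = 8.10 − 2.626 = 5.474 mg/L.

DO ≈ 5.47 mg/L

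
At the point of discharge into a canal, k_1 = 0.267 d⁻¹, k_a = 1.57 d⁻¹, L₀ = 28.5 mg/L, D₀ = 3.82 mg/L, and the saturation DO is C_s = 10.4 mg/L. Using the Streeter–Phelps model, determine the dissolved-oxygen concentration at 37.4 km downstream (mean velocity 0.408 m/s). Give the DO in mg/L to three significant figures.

Travel time t = x/v = 37.4 km / (0.408 m/s) = 37400 m / 0.408 m/s = 91670 s = 1.061 d.
k_1 L₀/(k_a−k_1) = 0.267×28.5/(1.57−0.267) = 7.610/1.303 = 5.840 mg/L.
e^(−k_1 t) = e^(−0.267×1.061) = 0.7533; e^(−k_a t) = e^(−1.57×1.061) = 0.1891.
D = 5.840 × (0.7533 − 0.1891) + 3.82 × 0.1891 = 3.295 + 0.7222 = 4.017 mg/L.
DO = C_s − D = 10.4 − 4.017 = 6.383 mg/L.

DO ≈ 6.38 mg/L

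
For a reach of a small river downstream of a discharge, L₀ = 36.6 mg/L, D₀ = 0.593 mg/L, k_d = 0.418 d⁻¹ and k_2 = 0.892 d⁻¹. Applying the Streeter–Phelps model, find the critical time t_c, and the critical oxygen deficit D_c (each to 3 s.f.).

t_c ≈ 1.56 d; D_c ≈ 8.94 mg/L

With k_2/k_d = 2.134 and 1 − D₀(k_2−k_d)/(k_d L₀) = 0.9816,
t_c = ln(2.134 × 0.9816) / (0.892 − 0.418) = ln(2.095) / 0.4740 = 0.7394/0.4740 = 1.560 d.
L(t_c) = L₀ e^(−k_d t_c) = 36.6 × 0.5210 = 19.07 mg/L, and at the critical point k_2 D_c = k_d L, so D_c = (0.418/0.892) × 19.07 = 8.935 mg/L.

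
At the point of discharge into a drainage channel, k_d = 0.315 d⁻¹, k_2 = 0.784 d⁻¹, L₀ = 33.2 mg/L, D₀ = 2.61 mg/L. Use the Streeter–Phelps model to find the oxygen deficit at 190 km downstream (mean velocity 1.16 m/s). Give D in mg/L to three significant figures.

Travel time t = x/v = 190 km / (1.16 m/s) = 190000 m / 1.16 m/s = 163800 s = 1.896 d.
k_d L₀/(k_2−k_d) = 0.315×33.2/(0.784−0.315) = 10.46/0.4690 = 22.30 mg/L.
e^(−k_d t) = e^(−0.315×1.896) = 0.5504; e^(−k_2 t) = e^(−0.784×1.896) = 0.2262.
D = 22.30 × (0.5504 − 0.2262) + 2.61 × 0.2262 = 7.228 + 0.5904 = 7.819 mg/L.

D ≈ 7.82 mg/L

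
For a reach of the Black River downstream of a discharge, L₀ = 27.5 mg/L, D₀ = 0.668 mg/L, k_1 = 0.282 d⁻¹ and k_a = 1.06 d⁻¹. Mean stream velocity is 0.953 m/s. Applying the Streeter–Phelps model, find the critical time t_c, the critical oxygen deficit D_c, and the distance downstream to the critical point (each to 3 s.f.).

t_c = [1/(k_a−k_1)] ln[(k_a/k_1)(1 − D₀(k_a−k_1)/(k_1 L₀))]
= [1/(1.06−0.282)] ln[(1.06/0.282)(1 − 0.668×0.7780/(0.282×27.5))]
= (1/0.7780) ln[3.759 × 0.9330] = 1.285 × ln(3.507) = 1.285 × 1.255 = 1.613 d.
L(t_c) = L₀ e^(−k_1 t_c) = 27.5 × 0.6346 = 17.45 mg/L, and at the critical point k_a D_c = k_1 L, so D_c = (0.282/1.06) × 17.45 = 4.643 mg/L.
x_c = v t_c = 0.953 m/s × 1.613 d × 86400 s/d = 132800 m ≈ 133 km.

t_c ≈ 1.61 d; D_c ≈ 4.64 mg/L; x_c ≈ 133 km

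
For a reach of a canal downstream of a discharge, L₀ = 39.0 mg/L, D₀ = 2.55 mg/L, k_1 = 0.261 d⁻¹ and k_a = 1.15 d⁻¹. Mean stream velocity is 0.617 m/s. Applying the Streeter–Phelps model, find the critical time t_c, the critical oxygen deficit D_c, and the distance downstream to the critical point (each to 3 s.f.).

t_c ≈ 1.38 d; D_c ≈ 6.17 mg/L; x_c ≈ 73.8 km

At the critical point dD/dt = 0, so k_1 L₀ e^(−k_1 t) = k_a D. Substituting D(t) from the Streeter–Phelps equation and solving for t gives
t_c = ln[(k_a/k_1)(1 − D₀(k_a−k_1)/(k_1 L₀))] / (k_a−k_1).
Here k_a−k_1 = 0.8890 d⁻¹ and 1 − D₀(k_a−k_1)/(k_1 L₀) = 1 − 2.55×0.8890/(0.261×39.0) = 0.7773, so
t_c = ln(4.406 × 0.7773) / 0.8890 = 1.231 / 0.8890 = 1.385 d.
D_c = (k_1/k_a) L₀ e^(−k_1 t_c) = (0.261/1.15) × 39.0 × e^(−0.261×1.385) = 0.2270 × 39.0 × 0.6967 = 6.167 mg/L.
x_c = v t_c = 0.617 m/s × 1.385 d × 86400 s/d = 73820 m ≈ 73.8 km.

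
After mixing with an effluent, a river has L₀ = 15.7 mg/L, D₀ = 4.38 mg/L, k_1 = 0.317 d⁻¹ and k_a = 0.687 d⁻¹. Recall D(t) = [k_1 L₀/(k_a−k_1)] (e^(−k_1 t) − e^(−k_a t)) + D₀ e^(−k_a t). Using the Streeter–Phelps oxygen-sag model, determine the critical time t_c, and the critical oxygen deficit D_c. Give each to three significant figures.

t_c ≈ 1.03 d; D_c ≈ 5.23 mg/L

With k_a/k_1 = 2.167 and 1 − D₀(k_a−k_1)/(k_1 L₀) = 0.6744,
t_c = ln(2.167 × 0.6744) / (0.687 − 0.317) = ln(1.462) / 0.3700 = 0.3795/0.3700 = 1.026 d.
D_c = (k_1/k_a) L₀ e^(−k_1 t_c) = (0.317/0.687) × 15.7 × e^(−0.317×1.026) = 0.4614 × 15.7 × 0.7224 = 5.234 mg/L.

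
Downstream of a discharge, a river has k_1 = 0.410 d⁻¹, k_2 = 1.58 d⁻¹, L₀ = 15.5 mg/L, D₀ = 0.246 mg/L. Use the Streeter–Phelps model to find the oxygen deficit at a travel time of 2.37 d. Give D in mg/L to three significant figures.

D ≈ 1.93 mg/L

k_1 L₀/(k_2−k_1) = 0.410×15.5/(1.58−0.410) = 6.355/1.170 = 5.432 mg/L.
e^(−k_1 t) = e^(−0.410×2.370) = 0.3784; e^(−k_2 t) = e^(−1.58×2.370) = 0.02365.
D = 5.432 × (0.3784 − 0.02365) + 0.246 × 0.02365 = 1.927 + 0.005817 = 1.933 mg/L.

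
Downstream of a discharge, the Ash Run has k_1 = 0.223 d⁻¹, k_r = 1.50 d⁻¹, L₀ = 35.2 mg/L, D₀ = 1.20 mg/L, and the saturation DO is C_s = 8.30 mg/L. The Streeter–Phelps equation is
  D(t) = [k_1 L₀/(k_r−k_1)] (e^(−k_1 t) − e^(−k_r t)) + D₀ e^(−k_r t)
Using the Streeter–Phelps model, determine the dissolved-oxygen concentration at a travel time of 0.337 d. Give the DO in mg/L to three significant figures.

DO ≈ 5.58 mg/L

k_1 L₀/(k_r−k_1) = 0.223×35.2/(1.50−0.223) = 7.850/1.277 = 6.147 mg/L.
e^(−k_1 t) = e^(−0.223×0.3370) = 0.9276; e^(−k_r t) = e^(−1.50×0.3370) = 0.6032.
D = 6.147 × (0.9276 − 0.6032) + 1.20 × 0.6032 = 1.994 + 0.7238 = 2.718 mg/L.
DO = C_s − D = 8.30 − 2.718 = 5.582 mg/L.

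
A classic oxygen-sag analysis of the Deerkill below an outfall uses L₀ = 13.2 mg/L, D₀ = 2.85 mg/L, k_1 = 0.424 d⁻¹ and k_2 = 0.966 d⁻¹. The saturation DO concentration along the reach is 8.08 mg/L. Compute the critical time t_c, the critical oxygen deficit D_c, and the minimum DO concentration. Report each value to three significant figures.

t_c = [1/(k_2−k_1)] ln[(k_2/k_1)(1 − D₀(k_2−k_1)/(k_1 L₀))]
= [1/(0.966−0.424)] ln[(0.966/0.424)(1 − 2.85×0.5420/(0.424×13.2))]
= (1/0.5420) ln[2.278 × 0.7240] = 1.845 × ln(1.649) = 1.845 × 0.5005 = 0.9234 d.
L(t_c) = L₀ e^(−k_1 t_c) = 13.2 × 0.6760 = 8.924 mg/L, and at the critical point k_2 D_c = k_1 L, so D_c = (0.424/0.966) × 8.924 = 3.917 mg/L.
Minimum DO = C_s − D_c = 8.08 − 3.917 = 4.163 mg/L.

t_c ≈ 0.923 d; D_c ≈ 3.92 mg/L; min DO ≈ 4.16 mg/L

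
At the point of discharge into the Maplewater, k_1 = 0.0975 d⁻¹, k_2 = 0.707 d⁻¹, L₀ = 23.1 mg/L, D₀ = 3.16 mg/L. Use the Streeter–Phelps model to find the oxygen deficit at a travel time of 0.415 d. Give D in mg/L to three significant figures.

D ≈ 3.15 mg/L

k_1 L₀/(k_2−k_1) = 0.0975×23.1/(0.707−0.0975) = 2.252/0.6095 = 3.695 mg/L.
e^(−k_1 t) = e^(−0.0975×0.4150) = 0.9603; e^(−k_2 t) = e^(−0.707×0.4150) = 0.7457.
D = 3.695 × (0.9603 − 0.7457) + 3.16 × 0.7457 = 0.7931 + 2.356 = 3.150 mg/L.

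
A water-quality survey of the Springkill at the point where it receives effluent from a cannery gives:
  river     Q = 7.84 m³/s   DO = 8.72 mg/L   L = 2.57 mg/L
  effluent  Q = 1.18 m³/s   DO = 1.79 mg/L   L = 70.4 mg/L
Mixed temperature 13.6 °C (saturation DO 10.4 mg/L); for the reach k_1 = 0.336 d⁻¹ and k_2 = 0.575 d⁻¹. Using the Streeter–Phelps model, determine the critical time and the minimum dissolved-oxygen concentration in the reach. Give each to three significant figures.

t_c ≈ 1.51 d; minimum DO ≈ 6.38 mg/L

Mixed DO = (7.84×8.72 + 1.18×1.79)/(7.84+1.18) = 70.48/9.020 = 7.813 mg/L.
Mixed L₀ = (7.84×2.57 + 1.18×70.4)/(9.020) = 103.2/9.020 = 11.44 mg/L.
Initial deficit D₀ = C_s − DO₀ = 10.4 − 7.813 = 2.587 mg/L.
t_c = (1/0.2390) ln[(0.575/0.336)(1 − 2.587×0.2390/(0.336×11.44))] = 4.184 × ln(1.436) = 1.515 d.
D_c = (0.336/0.575) × 11.44 × e^(−0.336×1.515) = 0.5843 × 11.44 × 0.6012 = 4.020 mg/L.
Minimum DO = 10.4 − 4.020 = 6.380 mg/L.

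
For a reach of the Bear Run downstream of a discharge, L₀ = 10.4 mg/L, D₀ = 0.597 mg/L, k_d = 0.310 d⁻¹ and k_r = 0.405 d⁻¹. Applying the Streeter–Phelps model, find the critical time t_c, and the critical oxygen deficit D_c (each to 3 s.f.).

t_c ≈ 2.63 d; D_c ≈ 3.53 mg/L

With k_r/k_d = 1.306 and 1 − D₀(k_r−k_d)/(k_d L₀) = 0.9824,
t_c = ln(1.306 × 0.9824) / (0.405 − 0.310) = ln(1.283) / 0.09500 = 0.2496/0.09500 = 2.627 d.
D_c = (k_d/k_r) L₀ e^(−k_d t_c) = (0.310/0.405) × 10.4 × e^(−0.310×2.627) = 0.7654 × 10.4 × 0.4429 = 3.526 mg/L.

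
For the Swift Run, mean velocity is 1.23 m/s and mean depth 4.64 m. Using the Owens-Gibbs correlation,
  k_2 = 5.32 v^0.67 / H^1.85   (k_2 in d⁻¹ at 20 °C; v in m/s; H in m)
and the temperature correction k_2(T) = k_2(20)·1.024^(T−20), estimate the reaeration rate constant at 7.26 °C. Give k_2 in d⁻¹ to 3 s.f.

k_2(20) = 5.32 × 1.23^0.67 / 4.64^1.85 = 5.32 × 1.149 / 17.10 = 0.3573 d⁻¹.
k_2(7.26) = 0.3573 × 1.024^(7.26−20) = 0.3573 × 0.7392 = 0.2642 d⁻¹.

k_2 ≈ 0.264 d⁻¹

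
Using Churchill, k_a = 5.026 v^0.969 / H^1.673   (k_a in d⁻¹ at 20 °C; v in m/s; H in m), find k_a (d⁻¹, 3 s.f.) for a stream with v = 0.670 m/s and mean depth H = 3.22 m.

k_a = 5.026 × 0.670^0.969 / 3.22^1.673 = 5.026 × 0.6784 / 7.074 = 0.4820 d⁻¹.

k_a ≈ 0.482 d⁻¹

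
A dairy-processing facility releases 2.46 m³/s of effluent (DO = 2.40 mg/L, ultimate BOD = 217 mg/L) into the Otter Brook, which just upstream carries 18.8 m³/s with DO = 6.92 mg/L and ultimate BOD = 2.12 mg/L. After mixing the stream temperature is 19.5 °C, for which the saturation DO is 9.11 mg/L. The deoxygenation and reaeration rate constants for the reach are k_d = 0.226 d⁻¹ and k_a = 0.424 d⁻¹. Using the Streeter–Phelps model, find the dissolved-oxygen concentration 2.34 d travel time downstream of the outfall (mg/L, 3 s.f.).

Mixed DO = (18.8×6.92 + 2.46×2.40)/(18.8+2.46) = 136.0/21.26 = 6.397 mg/L.
Mixed L₀ = (18.8×2.12 + 2.46×217)/(21.26) = 573.7/21.26 = 26.98 mg/L.
Initial deficit D₀ = C_s − DO₀ = 9.11 − 6.397 = 2.713 mg/L.
D(2.34) = [0.226×26.98/(0.424−0.226)](e^(−0.226×2.34) − e^(−0.424×2.34)) + 2.713 e^(−0.424×2.34)
= 30.80 × (0.5893 − 0.3708) + 2.713 × 0.3708 = 7.736 mg/L.
DO = 9.11 − 7.736 = 1.374 mg/L.

DO ≈ 1.37 mg/L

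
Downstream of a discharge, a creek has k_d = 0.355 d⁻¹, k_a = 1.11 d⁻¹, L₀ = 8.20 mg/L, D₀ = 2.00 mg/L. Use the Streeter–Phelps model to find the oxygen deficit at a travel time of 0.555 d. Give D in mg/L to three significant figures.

D ≈ 2.16 mg/L

k_d L₀/(k_a−k_d) = 0.355×8.20/(1.11−0.355) = 2.911/0.7550 = 3.856 mg/L.
e^(−k_d t) = e^(−0.355×0.5550) = 0.8212; e^(−k_a t) = e^(−1.11×0.5550) = 0.5401.
D = 3.856 × (0.8212 − 0.5401) + 2.00 × 0.5401 = 1.084 + 1.080 = 2.164 mg/L.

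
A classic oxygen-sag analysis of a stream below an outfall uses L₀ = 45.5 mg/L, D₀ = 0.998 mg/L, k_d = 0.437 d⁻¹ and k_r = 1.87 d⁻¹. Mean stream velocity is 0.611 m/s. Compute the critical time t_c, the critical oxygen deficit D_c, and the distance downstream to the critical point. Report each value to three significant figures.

With k_r/k_d = 4.279 and 1 − D₀(k_r−k_d)/(k_d L₀) = 0.9281,
t_c = ln(4.279 × 0.9281) / (1.87 − 0.437) = ln(3.971) / 1.433 = 1.379/1.433 = 0.9624 d.
L(t_c) = L₀ e^(−k_d t_c) = 45.5 × 0.6567 = 29.88 mg/L, and at the critical point k_r D_c = k_d L, so D_c = (0.437/1.87) × 29.88 = 6.982 mg/L.
x_c = v t_c = 0.611 m/s × 0.9624 d × 86400 s/d = 50810 m ≈ 50.8 km.

t_c ≈ 0.962 d; D_c ≈ 6.98 mg/L; x_c ≈ 50.8 km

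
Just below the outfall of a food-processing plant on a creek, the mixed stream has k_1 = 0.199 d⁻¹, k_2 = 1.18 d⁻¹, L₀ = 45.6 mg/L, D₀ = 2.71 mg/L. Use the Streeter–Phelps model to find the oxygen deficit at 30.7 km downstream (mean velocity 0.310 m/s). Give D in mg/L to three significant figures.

Travel time t = x/v = 30.7 km / (0.310 m/s) = 30700 m / 0.310 m/s = 99030 s = 1.146 d.
k_1 L₀/(k_2−k_1) = 0.199×45.6/(1.18−0.199) = 9.074/0.9810 = 9.250 mg/L.
e^(−k_1 t) = e^(−0.199×1.146) = 0.7960; e^(−k_2 t) = e^(−1.18×1.146) = 0.2586.
D = 9.250 × (0.7960 − 0.2586) + 2.71 × 0.2586 = 4.972 + 0.7008 = 5.672 mg/L.

D ≈ 5.67 mg/L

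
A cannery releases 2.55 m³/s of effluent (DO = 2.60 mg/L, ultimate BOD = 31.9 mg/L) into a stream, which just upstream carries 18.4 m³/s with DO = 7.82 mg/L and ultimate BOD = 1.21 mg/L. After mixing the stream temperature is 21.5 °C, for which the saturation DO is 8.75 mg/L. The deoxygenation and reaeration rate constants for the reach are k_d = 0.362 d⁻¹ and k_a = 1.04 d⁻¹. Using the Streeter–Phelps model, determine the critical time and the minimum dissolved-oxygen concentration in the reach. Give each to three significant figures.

Mixed DO = (18.4×7.82 + 2.55×2.60)/(18.4+2.55) = 150.5/20.95 = 7.185 mg/L.
Mixed L₀ = (18.4×1.21 + 2.55×31.9)/(20.95) = 103.6/20.95 = 4.946 mg/L.
Initial deficit D₀ = C_s − DO₀ = 8.75 − 7.185 = 1.565 mg/L.
t_c = (1/0.6780) ln[(1.04/0.362)(1 − 1.565×0.6780/(0.362×4.946))] = 1.475 × ln(1.170) = 0.2313 d.
D_c = (0.362/1.04) × 4.946 × e^(−0.362×0.2313) = 0.3481 × 4.946 × 0.9197 = 1.583 mg/L.
Minimum DO = 8.75 − 1.583 = 7.167 mg/L.

t_c ≈ 0.231 d; minimum DO ≈ 7.17 mg/L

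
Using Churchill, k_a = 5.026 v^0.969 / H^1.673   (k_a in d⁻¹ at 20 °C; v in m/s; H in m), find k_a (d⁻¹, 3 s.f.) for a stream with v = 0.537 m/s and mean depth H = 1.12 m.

k_a = 5.026 × 0.537^0.969 / 1.12^1.673 = 5.026 × 0.5475 / 1.209 = 2.276 d⁻¹.

k_a ≈ 2.28 d⁻¹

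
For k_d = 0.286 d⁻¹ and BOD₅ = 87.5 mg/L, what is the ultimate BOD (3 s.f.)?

L₀ ≈ 115 mg/L

BOD₅ = L₀(1 − e^(−5k_d)) ⇒ L₀ = BOD₅ / (1 − e^(−5×0.286))
= 87.5 / (1 − 0.2393) = 87.5 / 0.7607 = 115.0 mg/L.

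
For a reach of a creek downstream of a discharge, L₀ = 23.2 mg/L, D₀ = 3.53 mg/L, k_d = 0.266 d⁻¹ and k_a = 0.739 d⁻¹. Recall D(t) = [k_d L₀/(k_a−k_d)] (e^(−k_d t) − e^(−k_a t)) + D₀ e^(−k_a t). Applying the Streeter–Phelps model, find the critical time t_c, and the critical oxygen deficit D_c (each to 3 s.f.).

t_c ≈ 1.49 d; D_c ≈ 5.61 mg/L

With k_a/k_d = 2.778 and 1 − D₀(k_a−k_d)/(k_d L₀) = 0.7294,
t_c = ln(2.778 × 0.7294) / (0.739 − 0.266) = ln(2.027) / 0.4730 = 0.7063/0.4730 = 1.493 d.
D_c = (k_d/k_a) L₀ e^(−k_d t_c) = (0.266/0.739) × 23.2 × e^(−0.266×1.493) = 0.3599 × 23.2 × 0.6722 = 5.613 mg/L.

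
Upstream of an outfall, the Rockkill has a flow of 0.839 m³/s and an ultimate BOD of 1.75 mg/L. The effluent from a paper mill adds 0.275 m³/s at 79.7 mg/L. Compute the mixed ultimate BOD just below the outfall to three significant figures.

21.0 mg/L

Flow-weighted mixing: C = (Q_r C_r + Q_w C_w)/(Q_r + Q_w)
= (0.839×1.75 + 0.275×79.7)/(0.839 + 0.275) = 23.39/1.114 = 20.99 mg/L.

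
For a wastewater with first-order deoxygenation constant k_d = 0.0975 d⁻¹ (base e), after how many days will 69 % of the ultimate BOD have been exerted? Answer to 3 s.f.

t ≈ 12.0 d

y/L₀ = 1 − e^(−k_d t) = 0.69 ⇒ e^(−k_d t) = 0.310
t = −ln(0.310) / 0.0975 = 1.171 / 0.0975 = 12.01 d.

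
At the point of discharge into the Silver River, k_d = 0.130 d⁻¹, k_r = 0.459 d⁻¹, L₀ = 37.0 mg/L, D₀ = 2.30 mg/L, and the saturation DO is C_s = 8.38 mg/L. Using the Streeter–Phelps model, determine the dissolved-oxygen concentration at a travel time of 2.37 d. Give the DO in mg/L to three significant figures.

DO ≈ 1.79 mg/L

k_d L₀/(k_r−k_d) = 0.130×37.0/(0.459−0.130) = 4.810/0.3290 = 14.62 mg/L.
e^(−k_d t) = e^(−0.130×2.370) = 0.7348; e^(−k_r t) = e^(−0.459×2.370) = 0.3369.
D = 14.62 × (0.7348 − 0.3369) + 2.30 × 0.3369 = 5.817 + 0.7750 = 6.592 mg/L.
DO = C_s − D = 8.38 − 6.592 = 1.788 mg/L.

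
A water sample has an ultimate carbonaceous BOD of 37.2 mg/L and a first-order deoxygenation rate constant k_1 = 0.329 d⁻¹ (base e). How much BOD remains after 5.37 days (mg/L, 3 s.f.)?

L_t = L₀ e^(−k_1 t) = 37.2 × e^(−0.329×5.37) = 37.2 × 0.1709 = 6.357 mg/L.

L ≈ 6.36 mg/L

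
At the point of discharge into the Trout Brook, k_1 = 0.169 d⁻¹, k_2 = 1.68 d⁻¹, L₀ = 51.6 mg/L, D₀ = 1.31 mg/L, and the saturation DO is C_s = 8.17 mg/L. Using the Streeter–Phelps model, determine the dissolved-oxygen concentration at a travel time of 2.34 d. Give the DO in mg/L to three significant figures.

DO ≈ 4.37 mg/L

k_1 L₀/(k_2−k_1) = 0.169×51.6/(1.68−0.169) = 8.720/1.511 = 5.771 mg/L.
e^(−k_1 t) = e^(−0.169×2.340) = 0.6734; e^(−k_2 t) = e^(−1.68×2.340) = 0.01962.
D = 5.771 × (0.6734 − 0.01962) + 1.31 × 0.01962 = 3.773 + 0.02570 = 3.799 mg/L.
DO = C_s − D = 8.17 − 3.799 = 4.371 mg/L.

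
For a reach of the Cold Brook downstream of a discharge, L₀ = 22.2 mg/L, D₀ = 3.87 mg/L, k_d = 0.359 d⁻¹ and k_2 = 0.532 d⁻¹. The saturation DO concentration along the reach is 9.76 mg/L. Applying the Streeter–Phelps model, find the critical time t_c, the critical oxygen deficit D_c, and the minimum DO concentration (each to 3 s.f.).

t_c = [1/(k_2−k_d)] ln[(k_2/k_d)(1 − D₀(k_2−k_d)/(k_d L₀))]
= [1/(0.532−0.359)] ln[(0.532/0.359)(1 − 3.87×0.1730/(0.359×22.2))]
= (1/0.1730) ln[1.482 × 0.9160] = 5.780 × ln(1.357) = 5.780 × 0.3056 = 1.766 d.
D_c = (k_d/k_2) L₀ e^(−k_d t_c) = (0.359/0.532) × 22.2 × e^(−0.359×1.766) = 0.6748 × 22.2 × 0.5304 = 7.946 mg/L.
Minimum DO = C_s − D_c = 9.76 − 7.946 = 1.814 mg/L.

t_c ≈ 1.77 d; D_c ≈ 7.95 mg/L; min DO ≈ 1.81 mg/L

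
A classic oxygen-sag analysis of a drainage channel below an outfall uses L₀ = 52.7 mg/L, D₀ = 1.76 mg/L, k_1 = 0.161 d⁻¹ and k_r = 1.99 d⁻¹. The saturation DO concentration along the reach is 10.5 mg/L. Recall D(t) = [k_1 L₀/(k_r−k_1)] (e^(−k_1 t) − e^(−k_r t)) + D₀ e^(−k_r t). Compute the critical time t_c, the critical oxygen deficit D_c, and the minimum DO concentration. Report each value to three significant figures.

t_c = [1/(k_r−k_1)] ln[(k_r/k_1)(1 − D₀(k_r−k_1)/(k_1 L₀))]
= [1/(1.99−0.161)] ln[(1.99/0.161)(1 − 1.76×1.829/(0.161×52.7))]
= (1/1.829) ln[12.36 × 0.6206] = 0.5467 × ln(7.671) = 0.5467 × 2.037 = 1.114 d.
D_c = (k_1/k_r) L₀ e^(−k_1 t_c) = (0.161/1.99) × 52.7 × e^(−0.161×1.114) = 0.08090 × 52.7 × 0.8358 = 3.564 mg/L.
Minimum DO = C_s − D_c = 10.5 − 3.564 = 6.936 mg/L.

t_c ≈ 1.11 d; D_c ≈ 3.56 mg/L; min DO ≈ 6.94 mg/L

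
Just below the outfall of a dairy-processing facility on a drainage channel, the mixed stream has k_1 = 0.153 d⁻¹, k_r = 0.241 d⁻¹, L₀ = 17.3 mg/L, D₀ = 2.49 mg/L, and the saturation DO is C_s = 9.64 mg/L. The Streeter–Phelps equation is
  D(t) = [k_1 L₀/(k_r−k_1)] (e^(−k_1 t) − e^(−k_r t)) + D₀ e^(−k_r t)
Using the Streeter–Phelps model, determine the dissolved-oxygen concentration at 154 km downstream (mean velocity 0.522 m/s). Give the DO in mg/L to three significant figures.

DO ≈ 3.92 mg/L

Travel time t = x/v = 154 km / (0.522 m/s) = 154000 m / 0.522 m/s = 295000 s = 3.415 d.
k_1 L₀/(k_r−k_1) = 0.153×17.3/(0.241−0.153) = 2.647/0.08800 = 30.08 mg/L.
e^(−k_1 t) = e^(−0.153×3.415) = 0.5931; e^(−k_r t) = e^(−0.241×3.415) = 0.4392.
D = 30.08 × (0.5931 − 0.4392) + 2.49 × 0.4392 = 4.630 + 1.093 = 5.723 mg/L.
DO = C_s − D = 9.64 − 5.723 = 3.917 mg/L.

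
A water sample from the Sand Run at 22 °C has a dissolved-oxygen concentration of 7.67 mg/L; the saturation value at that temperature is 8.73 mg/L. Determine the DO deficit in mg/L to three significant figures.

D = C_s − C = 8.73 − 7.67 = 1.06 mg/L.

D ≈ 1.06 mg/L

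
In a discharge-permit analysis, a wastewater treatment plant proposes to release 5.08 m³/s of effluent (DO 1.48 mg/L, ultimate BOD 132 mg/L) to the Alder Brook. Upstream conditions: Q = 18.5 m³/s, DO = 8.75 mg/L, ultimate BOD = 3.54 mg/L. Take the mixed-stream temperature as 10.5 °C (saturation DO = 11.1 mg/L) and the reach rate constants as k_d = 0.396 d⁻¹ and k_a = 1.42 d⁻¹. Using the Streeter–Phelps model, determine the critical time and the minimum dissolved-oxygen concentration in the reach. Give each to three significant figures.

t_c ≈ 0.864 d; minimum DO ≈ 4.92 mg/L

Mixed DO = (18.5×8.75 + 5.08×1.48)/(18.5+5.08) = 169.4/23.58 = 7.184 mg/L.
Mixed L₀ = (18.5×3.54 + 5.08×132)/(23.58) = 736.1/23.58 = 31.22 mg/L.
Initial deficit D₀ = C_s − DO₀ = 11.1 − 7.184 = 3.916 mg/L.
t_c = (1/1.024) ln[(1.42/0.396)(1 − 3.916×1.024/(0.396×31.22))] = 0.9766 × ln(2.423) = 0.8641 d.
D_c = (0.396/1.42) × 31.22 × e^(−0.396×0.8641) = 0.2789 × 31.22 × 0.7102 = 6.183 mg/L.
Minimum DO = 11.1 − 6.183 = 4.917 mg/L.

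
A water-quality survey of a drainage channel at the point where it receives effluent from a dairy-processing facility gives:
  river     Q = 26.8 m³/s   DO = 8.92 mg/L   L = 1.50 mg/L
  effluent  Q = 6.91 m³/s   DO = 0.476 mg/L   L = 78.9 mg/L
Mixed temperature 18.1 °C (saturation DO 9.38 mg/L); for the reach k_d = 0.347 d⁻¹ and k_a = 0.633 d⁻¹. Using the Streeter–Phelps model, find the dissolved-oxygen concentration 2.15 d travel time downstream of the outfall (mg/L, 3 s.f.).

DO ≈ 4.23 mg/L

Mixed DO = (26.8×8.92 + 6.91×0.476)/(26.8+6.91) = 242.3/33.71 = 7.189 mg/L.
Mixed L₀ = (26.8×1.50 + 6.91×78.9)/(33.71) = 585.4/33.71 = 17.37 mg/L.
Initial deficit D₀ = C_s − DO₀ = 9.38 − 7.189 = 2.191 mg/L.
D(2.15) = [0.347×17.37/(0.633−0.347)](e^(−0.347×2.15) − e^(−0.633×2.15)) + 2.191 e^(−0.633×2.15)
= 21.07 × (0.4742 − 0.2564) + 2.191 × 0.2564 = 5.151 mg/L.
DO = 9.38 − 5.151 = 4.229 mg/L.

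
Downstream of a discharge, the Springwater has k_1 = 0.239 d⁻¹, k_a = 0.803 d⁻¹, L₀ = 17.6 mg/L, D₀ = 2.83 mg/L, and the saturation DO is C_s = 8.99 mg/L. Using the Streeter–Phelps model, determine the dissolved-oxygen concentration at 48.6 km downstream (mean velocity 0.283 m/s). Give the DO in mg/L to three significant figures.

Travel time t = x/v = 48.6 km / (0.283 m/s) = 48600 m / 0.283 m/s = 171700 s = 1.988 d.
k_1 L₀/(k_a−k_1) = 0.239×17.6/(0.803−0.239) = 4.206/0.5640 = 7.458 mg/L.
e^(−k_1 t) = e^(−0.239×1.988) = 0.6219; e^(−k_a t) = e^(−0.803×1.988) = 0.2027.
D = 7.458 × (0.6219 − 0.2027) + 2.83 × 0.2027 = 3.126 + 0.5736 = 3.700 mg/L.
DO = C_s − D = 8.99 − 3.700 = 5.290 mg/L.

DO ≈ 5.29 mg/L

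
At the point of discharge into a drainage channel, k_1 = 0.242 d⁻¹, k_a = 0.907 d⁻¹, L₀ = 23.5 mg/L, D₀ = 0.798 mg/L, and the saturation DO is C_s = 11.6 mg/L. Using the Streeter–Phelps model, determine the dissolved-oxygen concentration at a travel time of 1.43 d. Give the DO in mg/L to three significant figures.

k_1 L₀/(k_a−k_1) = 0.242×23.5/(0.907−0.242) = 5.687/0.6650 = 8.552 mg/L.
e^(−k_1 t) = e^(−0.242×1.430) = 0.7075; e^(−k_a t) = e^(−0.907×1.430) = 0.2733.
D = 8.552 × (0.7075 − 0.2733) + 0.798 × 0.2733 = 3.713 + 0.2181 = 3.931 mg/L.
DO = C_s − D = 11.6 − 3.931 = 7.669 mg/L.

DO ≈ 7.67 mg/L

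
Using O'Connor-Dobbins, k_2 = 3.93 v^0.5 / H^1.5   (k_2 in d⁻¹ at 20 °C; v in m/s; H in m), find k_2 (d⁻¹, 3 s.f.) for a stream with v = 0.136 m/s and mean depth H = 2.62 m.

k_2 = 3.93 × 0.136^0.5 / 2.62^1.5 = 3.93 × 0.3688 / 4.241 = 0.3418 d⁻¹.

k_2 ≈ 0.342 d⁻¹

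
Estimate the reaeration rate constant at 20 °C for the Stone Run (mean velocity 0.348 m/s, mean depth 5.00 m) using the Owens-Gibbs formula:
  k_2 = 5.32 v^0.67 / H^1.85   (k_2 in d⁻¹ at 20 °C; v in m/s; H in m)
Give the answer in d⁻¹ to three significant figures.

k_2 ≈ 0.134 d⁻¹

k_2 = 5.32 × 0.348^0.67 / 5.00^1.85 = 5.32 × 0.4930 / 19.64 = 0.1336 d⁻¹.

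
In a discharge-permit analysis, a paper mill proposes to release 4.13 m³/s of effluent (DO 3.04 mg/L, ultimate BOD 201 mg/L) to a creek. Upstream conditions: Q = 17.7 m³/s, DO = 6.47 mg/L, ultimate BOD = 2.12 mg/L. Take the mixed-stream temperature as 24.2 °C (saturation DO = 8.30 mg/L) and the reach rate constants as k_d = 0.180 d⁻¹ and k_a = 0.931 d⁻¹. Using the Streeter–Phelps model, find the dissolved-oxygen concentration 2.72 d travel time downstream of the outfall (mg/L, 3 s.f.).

DO ≈ 3.02 mg/L

Mixed DO = (17.7×6.47 + 4.13×3.04)/(17.7+4.13) = 127.1/21.83 = 5.821 mg/L.
Mixed L₀ = (17.7×2.12 + 4.13×201)/(21.83) = 867.7/21.83 = 39.75 mg/L.
Initial deficit D₀ = C_s − DO₀ = 8.30 − 5.821 = 2.479 mg/L.
D(2.72) = [0.180×39.75/(0.931−0.180)](e^(−0.180×2.72) − e^(−0.931×2.72)) + 2.479 e^(−0.931×2.72)
= 9.526 × (0.6129 − 0.07947) + 2.479 × 0.07947 = 5.278 mg/L.
DO = 8.30 − 5.278 = 3.022 mg/L.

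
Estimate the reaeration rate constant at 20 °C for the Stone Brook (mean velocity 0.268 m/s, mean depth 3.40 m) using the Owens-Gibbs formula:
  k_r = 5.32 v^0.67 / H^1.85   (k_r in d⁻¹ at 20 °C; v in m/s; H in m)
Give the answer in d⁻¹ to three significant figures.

k_r ≈ 0.229 d⁻¹

k_r = 5.32 × 0.268^0.67 / 3.40^1.85 = 5.32 × 0.4139 / 9.621 = 0.2288 d⁻¹.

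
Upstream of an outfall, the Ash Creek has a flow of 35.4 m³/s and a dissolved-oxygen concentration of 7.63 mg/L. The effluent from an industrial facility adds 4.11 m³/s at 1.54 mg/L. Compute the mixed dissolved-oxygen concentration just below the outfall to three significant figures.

7.00 mg/L

Flow-weighted mixing: C = (Q_r C_r + Q_w C_w)/(Q_r + Q_w)
= (35.4×7.63 + 4.11×1.54)/(35.4 + 4.11) = 276.4/39.51 = 6.996 mg/L.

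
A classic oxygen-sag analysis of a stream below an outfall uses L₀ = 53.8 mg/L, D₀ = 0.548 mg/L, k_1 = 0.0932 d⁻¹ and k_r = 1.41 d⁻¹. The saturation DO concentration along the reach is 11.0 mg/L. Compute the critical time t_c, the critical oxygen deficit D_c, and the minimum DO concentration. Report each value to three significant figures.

t_c = [1/(k_r−k_1)] ln[(k_r/k_1)(1 − D₀(k_r−k_1)/(k_1 L₀))]
= [1/(1.41−0.0932)] ln[(1.41/0.0932)(1 − 0.548×1.317/(0.0932×53.8))]
= (1/1.317) ln[15.13 × 0.8561] = 0.7594 × ln(12.95) = 0.7594 × 2.561 = 1.945 d.
D_c = (k_1/k_r) L₀ e^(−k_1 t_c) = (0.0932/1.41) × 53.8 × e^(−0.0932×1.945) = 0.06610 × 53.8 × 0.8342 = 2.967 mg/L.
Minimum DO = C_s − D_c = 11.0 − 2.967 = 8.033 mg/L.

t_c ≈ 1.95 d; D_c ≈ 2.97 mg/L; min DO ≈ 8.03 mg/L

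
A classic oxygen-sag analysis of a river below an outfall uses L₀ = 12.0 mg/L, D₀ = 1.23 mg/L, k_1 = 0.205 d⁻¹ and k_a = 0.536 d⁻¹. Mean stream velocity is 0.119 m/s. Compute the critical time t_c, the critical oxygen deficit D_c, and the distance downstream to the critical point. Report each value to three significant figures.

t_c ≈ 2.36 d; D_c ≈ 2.83 mg/L; x_c ≈ 24.2 km

With k_a/k_1 = 2.615 and 1 − D₀(k_a−k_1)/(k_1 L₀) = 0.8345,
t_c = ln(2.615 × 0.8345) / (0.536 − 0.205) = ln(2.182) / 0.3310 = 0.7802/0.3310 = 2.357 d.
L(t_c) = L₀ e^(−k_1 t_c) = 12.0 × 0.6168 = 7.402 mg/L, and at the critical point k_a D_c = k_1 L, so D_c = (0.205/0.536) × 7.402 = 2.831 mg/L.
x_c = v t_c = 0.119 m/s × 2.357 d × 86400 s/d = 24230 m ≈ 24.2 km.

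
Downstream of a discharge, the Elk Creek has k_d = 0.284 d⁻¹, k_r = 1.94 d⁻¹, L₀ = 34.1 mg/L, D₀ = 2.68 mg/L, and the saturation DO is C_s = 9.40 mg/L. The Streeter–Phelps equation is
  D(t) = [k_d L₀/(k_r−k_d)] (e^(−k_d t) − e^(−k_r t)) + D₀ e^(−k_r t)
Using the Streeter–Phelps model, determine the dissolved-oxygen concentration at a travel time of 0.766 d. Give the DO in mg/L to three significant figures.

DO ≈ 5.41 mg/L

k_d L₀/(k_r−k_d) = 0.284×34.1/(1.94−0.284) = 9.684/1.656 = 5.848 mg/L.
e^(−k_d t) = e^(−0.284×0.7660) = 0.8045; e^(−k_r t) = e^(−1.94×0.7660) = 0.2263.
D = 5.848 × (0.8045 − 0.2263) + 2.68 × 0.2263 = 3.382 + 0.6064 = 3.988 mg/L.
DO = C_s − D = 9.40 − 3.988 = 5.412 mg/L.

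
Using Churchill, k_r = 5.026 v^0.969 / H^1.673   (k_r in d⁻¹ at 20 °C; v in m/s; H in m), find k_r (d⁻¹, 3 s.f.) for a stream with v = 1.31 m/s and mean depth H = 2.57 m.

k_r ≈ 1.35 d⁻¹

k_r = 5.026 × 1.31^0.969 / 2.57^1.673 = 5.026 × 1.299 / 4.851 = 1.346 d⁻¹.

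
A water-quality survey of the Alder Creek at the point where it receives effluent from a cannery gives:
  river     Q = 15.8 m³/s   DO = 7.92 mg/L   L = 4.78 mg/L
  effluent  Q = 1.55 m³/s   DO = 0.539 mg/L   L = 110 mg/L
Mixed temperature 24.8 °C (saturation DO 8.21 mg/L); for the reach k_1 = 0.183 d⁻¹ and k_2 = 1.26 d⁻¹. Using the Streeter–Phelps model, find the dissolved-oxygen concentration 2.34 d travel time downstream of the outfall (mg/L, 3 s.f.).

DO ≈ 6.72 mg/L

Mixed DO = (15.8×7.92 + 1.55×0.539)/(15.8+1.55) = 126.0/17.35 = 7.261 mg/L.
Mixed L₀ = (15.8×4.78 + 1.55×110)/(17.35) = 246.0/17.35 = 14.18 mg/L.
Initial deficit D₀ = C_s − DO₀ = 8.21 − 7.261 = 0.9494 mg/L.
D(2.34) = [0.183×14.18/(1.26−0.183)](e^(−0.183×2.34) − e^(−1.26×2.34)) + 0.9494 e^(−1.26×2.34)
= 2.409 × (0.6517 − 0.05242) + 0.9494 × 0.05242 = 1.494 mg/L.
DO = 8.21 − 1.494 = 6.716 mg/L.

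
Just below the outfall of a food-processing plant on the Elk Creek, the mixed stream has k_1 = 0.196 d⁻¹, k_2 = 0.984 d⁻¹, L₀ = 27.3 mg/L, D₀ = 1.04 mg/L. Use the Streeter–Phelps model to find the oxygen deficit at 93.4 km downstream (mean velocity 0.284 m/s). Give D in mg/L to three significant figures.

Travel time t = x/v = 93.4 km / (0.284 m/s) = 93400 m / 0.284 m/s = 328900 s = 3.806 d.
k_1 L₀/(k_2−k_1) = 0.196×27.3/(0.984−0.196) = 5.351/0.7880 = 6.790 mg/L.
e^(−k_1 t) = e^(−0.196×3.806) = 0.4742; e^(−k_2 t) = e^(−0.984×3.806) = 0.02362.
D = 6.790 × (0.4742 − 0.02362) + 1.04 × 0.02362 = 3.060 + 0.02457 = 3.084 mg/L.

D ≈ 3.08 mg/L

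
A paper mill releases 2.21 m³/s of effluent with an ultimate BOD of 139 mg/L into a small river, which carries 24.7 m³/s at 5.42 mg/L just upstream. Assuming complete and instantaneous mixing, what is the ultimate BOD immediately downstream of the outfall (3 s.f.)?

16.4 mg/L

Flow-weighted mixing: C = (Q_r C_r + Q_w C_w)/(Q_r + Q_w)
= (24.7×5.42 + 2.21×139)/(24.7 + 2.21) = 441.1/26.91 = 16.39 mg/L.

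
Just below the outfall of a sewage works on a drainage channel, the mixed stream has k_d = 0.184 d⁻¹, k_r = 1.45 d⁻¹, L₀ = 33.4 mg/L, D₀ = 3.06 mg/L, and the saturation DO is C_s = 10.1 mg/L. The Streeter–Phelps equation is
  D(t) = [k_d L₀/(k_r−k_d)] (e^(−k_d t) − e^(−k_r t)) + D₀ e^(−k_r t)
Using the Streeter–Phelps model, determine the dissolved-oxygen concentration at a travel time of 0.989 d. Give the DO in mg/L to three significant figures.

k_d L₀/(k_r−k_d) = 0.184×33.4/(1.45−0.184) = 6.146/1.266 = 4.854 mg/L.
e^(−k_d t) = e^(−0.184×0.9890) = 0.8336; e^(−k_r t) = e^(−1.45×0.9890) = 0.2383.
D = 4.854 × (0.8336 − 0.2383) + 3.06 × 0.2383 = 2.890 + 0.7293 = 3.619 mg/L.
DO = C_s − D = 10.1 − 3.619 = 6.481 mg/L.

DO ≈ 6.48 mg/L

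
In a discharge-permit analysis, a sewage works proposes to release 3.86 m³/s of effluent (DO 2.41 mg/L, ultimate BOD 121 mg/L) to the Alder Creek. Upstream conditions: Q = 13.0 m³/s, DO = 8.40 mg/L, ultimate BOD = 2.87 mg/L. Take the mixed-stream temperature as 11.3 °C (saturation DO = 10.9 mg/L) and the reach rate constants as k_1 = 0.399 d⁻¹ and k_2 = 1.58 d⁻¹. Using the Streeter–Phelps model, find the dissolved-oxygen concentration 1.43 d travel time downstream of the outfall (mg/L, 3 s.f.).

DO ≈ 5.84 mg/L

Mixed DO = (13.0×8.40 + 3.86×2.41)/(13.0+3.86) = 118.5/16.86 = 7.029 mg/L.
Mixed L₀ = (13.0×2.87 + 3.86×121)/(16.86) = 504.4/16.86 = 29.92 mg/L.
Initial deficit D₀ = C_s − DO₀ = 10.9 − 7.029 = 3.871 mg/L.
D(1.43) = [0.399×29.92/(1.58−0.399)](e^(−0.399×1.43) − e^(−1.58×1.43)) + 3.871 e^(−1.58×1.43)
= 10.11 × (0.5652 − 0.1044) + 3.871 × 0.1044 = 5.061 mg/L.
DO = 10.9 − 5.061 = 5.839 mg/L.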